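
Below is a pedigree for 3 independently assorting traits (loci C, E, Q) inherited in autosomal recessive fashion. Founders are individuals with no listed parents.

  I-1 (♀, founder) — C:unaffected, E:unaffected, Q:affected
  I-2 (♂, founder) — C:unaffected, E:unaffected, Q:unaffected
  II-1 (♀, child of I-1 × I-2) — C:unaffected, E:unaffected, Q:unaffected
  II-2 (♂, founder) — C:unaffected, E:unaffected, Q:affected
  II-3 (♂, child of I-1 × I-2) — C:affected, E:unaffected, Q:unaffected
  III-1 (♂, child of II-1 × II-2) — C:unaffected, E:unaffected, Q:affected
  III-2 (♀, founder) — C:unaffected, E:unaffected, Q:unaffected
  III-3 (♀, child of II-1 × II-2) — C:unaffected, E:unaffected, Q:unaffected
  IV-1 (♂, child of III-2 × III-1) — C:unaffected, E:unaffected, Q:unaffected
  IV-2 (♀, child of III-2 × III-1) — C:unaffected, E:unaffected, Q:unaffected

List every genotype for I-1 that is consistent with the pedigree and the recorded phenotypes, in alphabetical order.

I-1 ∈ {Cc EE qq, Cc Ee qq}

C/I-1 un ·: Cc
C/I-2 un ·: Cc
C/II-1 un I-1×I-2: CC|Cc
C/II-2 un ·: CC|Cc
C/II-3 aff I-1×I-2: cc
C/III-1 un II-1×II-2: CC|Cc
C/III-2 un ·: CC|Cc
C/III-3 un II-1×II-2: CC|Cc
C/IV-1 un III-2×III-1: CC|Cc
C/IV-2 un III-2×III-1: CC|Cc
⇒ C over [I-1,I-2,II-1,II-2,II-3,III-1,III-2,III-3,IV-1,IV-2]: 83 consistent
E/I-1 un ·: EE|Ee
E/I-2 un ·: EE|Ee
E/II-1 un I-1×I-2: EE|Ee
E/II-2 un ·: EE|Ee
E/II-3 un I-1×I-2: EE|Ee
E/III-1 un II-1×II-2: EE|Ee
E/III-2 un ·: EE|Ee
E/III-3 un II-1×II-2: EE|Ee
E/IV-1 un III-2×III-1: EE|Ee
E/IV-2 un III-2×III-1: EE|Ee
⇒ E over [I-1,I-2,II-1,II-2,II-3,III-1,III-2,III-3,IV-1,IV-2]: 529 consistent
Q/I-1 aff ·: qq
Q/I-2 un ·: QQ|Qq
Q/II-1 un I-1×I-2: Qq
Q/II-2 aff ·: qq
Q/II-3 un I-1×I-2: Qq
Q/III-1 aff II-1×II-2: qq
Q/III-2 un ·: QQ|Qq
Q/III-3 un II-1×II-2: Qq
Q/IV-1 un III-2×III-1: Qq
Q/IV-2 un III-2×III-1: Qq
⇒ Q over [I-1,I-2,II-1,II-2,II-3,III-1,III-2,III-3,IV-1,IV-2]: 4 consistent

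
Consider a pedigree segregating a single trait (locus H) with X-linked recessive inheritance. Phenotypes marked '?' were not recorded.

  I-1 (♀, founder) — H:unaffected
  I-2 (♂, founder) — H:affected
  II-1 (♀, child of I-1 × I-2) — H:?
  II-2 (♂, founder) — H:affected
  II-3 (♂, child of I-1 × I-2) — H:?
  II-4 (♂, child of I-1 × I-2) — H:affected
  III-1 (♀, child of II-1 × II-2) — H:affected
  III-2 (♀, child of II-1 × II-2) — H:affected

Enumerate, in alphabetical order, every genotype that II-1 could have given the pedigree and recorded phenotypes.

II-1 ∈ {X^HX^h, X^hX^h}

H/I-1 un ·: X^HX^h
H/I-2 aff ·: X^hY
H/II-1 ? I-1×I-2: X^HX^h|X^hX^h
H/II-2 aff ·: X^hY
H/II-3 ? I-1×I-2: X^HY|X^hY
H/II-4 aff I-1×I-2: X^hY
H/III-1 aff II-1×II-2: X^hX^h
H/III-2 aff II-1×II-2: X^hX^h
⇒ H over [I-1,I-2,II-1,II-2,II-3,II-4,III-1,III-2]: 4 consistent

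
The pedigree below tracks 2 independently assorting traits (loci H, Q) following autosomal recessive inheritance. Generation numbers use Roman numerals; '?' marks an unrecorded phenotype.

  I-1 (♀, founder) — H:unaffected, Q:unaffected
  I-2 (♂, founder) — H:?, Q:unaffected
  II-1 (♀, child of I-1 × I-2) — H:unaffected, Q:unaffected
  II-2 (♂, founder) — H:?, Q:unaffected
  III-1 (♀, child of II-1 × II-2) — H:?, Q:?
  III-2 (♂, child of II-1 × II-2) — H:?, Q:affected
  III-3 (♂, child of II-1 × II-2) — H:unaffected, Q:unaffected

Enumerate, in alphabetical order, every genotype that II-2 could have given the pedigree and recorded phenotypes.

II-2 ∈ {HH Qq, Hh Qq, hh Qq}

H/I-1 un ·: HH|Hh
H/I-2 ? ·: HH|Hh|hh
H/II-1 un I-1×I-2: HH|Hh
H/II-2 ? ·: HH|Hh|hh
H/III-1 ? II-1×II-2: HH|Hh|hh
H/III-2 ? II-1×II-2: HH|Hh|hh
H/III-3 un II-1×II-2: HH|Hh
⇒ H over [I-1,I-2,II-1,II-2,III-1,III-2,III-3]: 190 consistent
Q/I-1 un ·: QQ|Qq
Q/I-2 un ·: QQ|Qq
Q/II-1 un I-1×I-2: Qq
Q/II-2 un ·: Qq
Q/III-1 ? II-1×II-2: QQ|Qq|qq
Q/III-2 aff II-1×II-2: qq
Q/III-3 un II-1×II-2: QQ|Qq
⇒ Q over [I-1,I-2,II-1,II-2,III-1,III-2,III-3]: 18 consistent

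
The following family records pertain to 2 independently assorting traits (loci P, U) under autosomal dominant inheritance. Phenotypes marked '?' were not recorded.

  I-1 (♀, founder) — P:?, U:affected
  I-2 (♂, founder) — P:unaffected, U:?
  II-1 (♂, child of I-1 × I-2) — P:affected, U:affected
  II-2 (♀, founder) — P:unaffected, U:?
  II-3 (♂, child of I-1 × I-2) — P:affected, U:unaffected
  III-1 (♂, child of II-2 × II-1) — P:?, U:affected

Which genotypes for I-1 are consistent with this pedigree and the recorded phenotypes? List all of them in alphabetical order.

P/I-1 ? ·: Pp|PP
P/I-2 un ·: pp
P/II-1 aff I-1×I-2: Pp
P/II-2 un ·: pp
P/II-3 aff I-1×I-2: Pp
P/III-1 ? II-2×II-1: pp|Pp
⇒ P over [I-1,I-2,II-1,II-2,II-3,III-1]: 4 consistent
U/I-1 aff ·: Uu
U/I-2 ? ·: uu|Uu
U/II-1 aff I-1×I-2: Uu|UU
U/II-2 ? ·: uu|Uu|UU
U/II-3 un I-1×I-2: uu
U/III-1 aff II-2×II-1: Uu|UU
⇒ U over [I-1,I-2,II-1,II-2,II-3,III-1]: 14 consistent

I-1 ∈ {PP Uu, Pp Uu}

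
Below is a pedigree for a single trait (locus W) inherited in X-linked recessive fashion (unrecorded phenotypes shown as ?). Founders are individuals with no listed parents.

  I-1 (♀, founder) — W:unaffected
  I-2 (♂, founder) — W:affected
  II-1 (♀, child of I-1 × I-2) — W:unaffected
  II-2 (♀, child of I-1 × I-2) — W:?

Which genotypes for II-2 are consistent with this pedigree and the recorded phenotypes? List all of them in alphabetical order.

W/I-1 un ·: X^WX^W|X^WX^w
W/I-2 aff ·: X^wY
W/II-1 un I-1×I-2: X^WX^w
W/II-2 ? I-1×I-2: X^WX^w|X^wX^w
⇒ W over [I-1,I-2,II-1,II-2]: 3 consistent

II-2 ∈ {X^WX^w, X^wX^w}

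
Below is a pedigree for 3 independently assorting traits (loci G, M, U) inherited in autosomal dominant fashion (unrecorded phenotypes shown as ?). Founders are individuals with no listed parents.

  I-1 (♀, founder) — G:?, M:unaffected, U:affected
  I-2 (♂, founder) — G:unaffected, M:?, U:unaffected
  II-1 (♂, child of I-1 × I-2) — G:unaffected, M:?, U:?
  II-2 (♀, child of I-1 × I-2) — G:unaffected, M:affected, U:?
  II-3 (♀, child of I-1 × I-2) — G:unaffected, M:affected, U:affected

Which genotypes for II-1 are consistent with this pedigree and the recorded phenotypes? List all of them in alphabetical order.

G/I-1 ? ·: gg|Gg
G/I-2 un ·: gg
G/II-1 un I-1×I-2: gg
G/II-2 un I-1×I-2: gg
G/II-3 un I-1×I-2: gg
⇒ G over [I-1,I-2,II-1,II-2,II-3]: 2 consistent
M/I-1 un ·: mm
M/I-2 ? ·: Mm|MM
M/II-1 ? I-1×I-2: mm|Mm
M/II-2 aff I-1×I-2: Mm
M/II-3 aff I-1×I-2: Mm
⇒ M over [I-1,I-2,II-1,II-2,II-3]: 3 consistent
U/I-1 aff ·: Uu|UU
U/I-2 un ·: uu
U/II-1 ? I-1×I-2: uu|Uu
U/II-2 ? I-1×I-2: uu|Uu
U/II-3 aff I-1×I-2: Uu
⇒ U over [I-1,I-2,II-1,II-2,II-3]: 5 consistent

II-1 ∈ {gg Mm Uu, gg Mm uu, gg mm Uu, gg mm uu}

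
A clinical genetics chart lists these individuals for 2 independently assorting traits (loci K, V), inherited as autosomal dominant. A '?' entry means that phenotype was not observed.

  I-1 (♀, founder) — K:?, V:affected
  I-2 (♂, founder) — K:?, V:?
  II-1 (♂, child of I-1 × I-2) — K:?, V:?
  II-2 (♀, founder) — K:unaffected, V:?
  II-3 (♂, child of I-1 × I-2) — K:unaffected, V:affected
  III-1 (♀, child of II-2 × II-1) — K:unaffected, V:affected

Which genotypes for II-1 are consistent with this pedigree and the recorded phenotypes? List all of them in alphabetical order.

K/I-1 ? ·: kk|Kk
K/I-2 ? ·: kk|Kk
K/II-1 ? I-1×I-2: kk|Kk
K/II-2 un ·: kk
K/II-3 un I-1×I-2: kk
K/III-1 un II-2×II-1: kk
⇒ K over [I-1,I-2,II-1,II-2,II-3,III-1]: 7 consistent
V/I-1 aff ·: Vv|VV
V/I-2 ? ·: vv|Vv|VV
V/II-1 ? I-1×I-2: vv|Vv|VV
V/II-2 ? ·: vv|Vv|VV
V/II-3 aff I-1×I-2: Vv|VV
V/III-1 aff II-2×II-1: Vv|VV
⇒ V over [I-1,I-2,II-1,II-2,II-3,III-1]: 74 consistent

II-1 ∈ {Kk VV, Kk Vv, Kk vv, kk VV, kk Vv, kk vv}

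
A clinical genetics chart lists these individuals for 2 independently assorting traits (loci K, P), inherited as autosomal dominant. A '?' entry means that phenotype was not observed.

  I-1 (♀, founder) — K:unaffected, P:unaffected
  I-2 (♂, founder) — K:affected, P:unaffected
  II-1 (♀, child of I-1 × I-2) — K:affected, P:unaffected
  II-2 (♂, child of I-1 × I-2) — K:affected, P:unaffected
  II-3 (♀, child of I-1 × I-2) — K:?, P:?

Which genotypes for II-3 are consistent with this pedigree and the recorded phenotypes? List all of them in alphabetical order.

K/I-1 un ·: kk
K/I-2 aff ·: Kk|KK
K/II-1 aff I-1×I-2: Kk
K/II-2 aff I-1×I-2: Kk
K/II-3 ? I-1×I-2: kk|Kk
⇒ K over [I-1,I-2,II-1,II-2,II-3]: 3 consistent
P/I-1 un ·: pp
P/I-2 un ·: pp
P/II-1 un I-1×I-2: pp
P/II-2 un I-1×I-2: pp
P/II-3 ? I-1×I-2: pp
⇒ P over [I-1,I-2,II-1,II-2,II-3]: 1 consistent

II-3 ∈ {Kk pp, kk pp}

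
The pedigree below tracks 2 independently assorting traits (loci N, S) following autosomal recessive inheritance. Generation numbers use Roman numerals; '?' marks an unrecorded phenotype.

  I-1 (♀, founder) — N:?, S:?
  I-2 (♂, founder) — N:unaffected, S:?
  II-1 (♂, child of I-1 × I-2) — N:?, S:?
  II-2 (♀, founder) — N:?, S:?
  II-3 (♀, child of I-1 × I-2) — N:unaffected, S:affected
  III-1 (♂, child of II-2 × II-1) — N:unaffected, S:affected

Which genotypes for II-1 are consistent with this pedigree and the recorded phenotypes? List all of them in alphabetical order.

II-1 ∈ {NN Ss, NN ss, Nn Ss, Nn ss, nn Ss, nn ss}

N/I-1 ? ·: NN|Nn|nn
N/I-2 un ·: NN|Nn
N/II-1 ? I-1×I-2: NN|Nn|nn
N/II-2 ? ·: NN|Nn|nn
N/II-3 un I-1×I-2: NN|Nn
N/III-1 un II-2×II-1: NN|Nn
⇒ N over [I-1,I-2,II-1,II-2,II-3,III-1]: 74 consistent
S/I-1 ? ·: Ss|ss
S/I-2 ? ·: Ss|ss
S/II-1 ? I-1×I-2: Ss|ss
S/II-2 ? ·: Ss|ss
S/II-3 aff I-1×I-2: ss
S/III-1 aff II-2×II-1: ss
⇒ S over [I-1,I-2,II-1,II-2,II-3,III-1]: 14 consistent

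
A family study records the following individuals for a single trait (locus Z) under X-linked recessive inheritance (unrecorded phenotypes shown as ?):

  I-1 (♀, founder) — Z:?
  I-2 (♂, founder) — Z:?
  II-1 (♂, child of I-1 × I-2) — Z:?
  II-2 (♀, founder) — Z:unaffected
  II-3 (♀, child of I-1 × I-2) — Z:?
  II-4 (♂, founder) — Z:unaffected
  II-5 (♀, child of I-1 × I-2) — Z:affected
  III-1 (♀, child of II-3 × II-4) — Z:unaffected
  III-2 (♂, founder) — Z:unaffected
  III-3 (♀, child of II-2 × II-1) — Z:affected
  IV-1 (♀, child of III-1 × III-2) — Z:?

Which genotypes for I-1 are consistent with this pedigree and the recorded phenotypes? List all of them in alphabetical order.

Z/I-1 ? ·: X^ZX^z|X^zX^z
Z/I-2 ? ·: X^zY
Z/II-1 ? I-1×I-2: X^zY
Z/II-2 un ·: X^ZX^z
Z/II-3 ? I-1×I-2: X^ZX^z|X^zX^z
Z/II-4 un ·: X^ZY
Z/II-5 aff I-1×I-2: X^zX^z
Z/III-1 un II-3×II-4: X^ZX^Z|X^ZX^z
Z/III-2 un ·: X^ZY
Z/III-3 aff II-2×II-1: X^zX^z
Z/IV-1 ? III-1×III-2: X^ZX^Z|X^ZX^z
⇒ Z over [I-1,I-2,II-1,II-2,II-3,II-4,II-5,III-1,III-2,III-3,IV-1]: 7 consistent

I-1 ∈ {X^ZX^z, X^zX^z}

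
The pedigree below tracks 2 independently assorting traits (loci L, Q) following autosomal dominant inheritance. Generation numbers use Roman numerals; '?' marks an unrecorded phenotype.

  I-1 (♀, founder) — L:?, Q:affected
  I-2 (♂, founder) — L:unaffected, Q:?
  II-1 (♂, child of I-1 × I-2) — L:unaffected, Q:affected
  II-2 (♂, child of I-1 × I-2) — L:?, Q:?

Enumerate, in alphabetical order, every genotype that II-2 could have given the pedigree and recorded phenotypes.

II-2 ∈ {Ll QQ, Ll Qq, Ll qq, ll QQ, ll Qq, ll qq}

L/I-1 ? ·: ll|Ll
L/I-2 un ·: ll
L/II-1 un I-1×I-2: ll
L/II-2 ? I-1×I-2: ll|Ll
⇒ L over [I-1,I-2,II-1,II-2]: 3 consistent
Q/I-1 aff ·: Qq|QQ
Q/I-2 ? ·: qq|Qq|QQ
Q/II-1 aff I-1×I-2: Qq|QQ
Q/II-2 ? I-1×I-2: qq|Qq|QQ
⇒ Q over [I-1,I-2,II-1,II-2]: 18 consistent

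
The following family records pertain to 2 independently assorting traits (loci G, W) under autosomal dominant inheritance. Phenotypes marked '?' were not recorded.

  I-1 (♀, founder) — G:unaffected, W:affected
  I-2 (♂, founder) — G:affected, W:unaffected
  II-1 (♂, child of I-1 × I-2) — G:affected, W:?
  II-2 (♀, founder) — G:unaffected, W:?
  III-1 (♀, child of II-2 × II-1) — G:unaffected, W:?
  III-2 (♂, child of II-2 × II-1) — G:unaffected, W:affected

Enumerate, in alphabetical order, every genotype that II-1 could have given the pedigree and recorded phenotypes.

G/I-1 un ·: gg
G/I-2 aff ·: Gg|GG
G/II-1 aff I-1×I-2: Gg
G/II-2 un ·: gg
G/III-1 un II-2×II-1: gg
G/III-2 un II-2×II-1: gg
⇒ G over [I-1,I-2,II-1,II-2,III-1,III-2]: 2 consistent
W/I-1 aff ·: Ww|WW
W/I-2 un ·: ww
W/II-1 ? I-1×I-2: ww|Ww
W/II-2 ? ·: ww|Ww|WW
W/III-1 ? II-2×II-1: ww|Ww|WW
W/III-2 aff II-2×II-1: Ww|WW
⇒ W over [I-1,I-2,II-1,II-2,III-1,III-2]: 27 consistent

II-1 ∈ {Gg Ww, Gg ww}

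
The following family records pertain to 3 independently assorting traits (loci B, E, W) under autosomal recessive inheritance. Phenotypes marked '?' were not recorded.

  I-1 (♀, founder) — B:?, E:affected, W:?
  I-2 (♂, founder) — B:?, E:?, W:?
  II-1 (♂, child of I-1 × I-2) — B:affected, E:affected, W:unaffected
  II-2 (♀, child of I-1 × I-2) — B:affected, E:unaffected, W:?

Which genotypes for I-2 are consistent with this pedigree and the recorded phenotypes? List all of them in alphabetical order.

B/I-1 ? ·: Bb|bb
B/I-2 ? ·: Bb|bb
B/II-1 aff I-1×I-2: bb
B/II-2 aff I-1×I-2: bb
⇒ B over [I-1,I-2,II-1,II-2]: 4 consistent
E/I-1 aff ·: ee
E/I-2 ? ·: Ee
E/II-1 aff I-1×I-2: ee
E/II-2 un I-1×I-2: Ee
⇒ E over [I-1,I-2,II-1,II-2]: 1 consistent
W/I-1 ? ·: WW|Ww|ww
W/I-2 ? ·: WW|Ww|ww
W/II-1 un I-1×I-2: WW|Ww
W/II-2 ? I-1×I-2: WW|Ww|ww
⇒ W over [I-1,I-2,II-1,II-2]: 21 consistent

I-2 ∈ {Bb Ee WW, Bb Ee Ww, Bb Ee ww, bb Ee WW, bb Ee Ww, bb Ee ww}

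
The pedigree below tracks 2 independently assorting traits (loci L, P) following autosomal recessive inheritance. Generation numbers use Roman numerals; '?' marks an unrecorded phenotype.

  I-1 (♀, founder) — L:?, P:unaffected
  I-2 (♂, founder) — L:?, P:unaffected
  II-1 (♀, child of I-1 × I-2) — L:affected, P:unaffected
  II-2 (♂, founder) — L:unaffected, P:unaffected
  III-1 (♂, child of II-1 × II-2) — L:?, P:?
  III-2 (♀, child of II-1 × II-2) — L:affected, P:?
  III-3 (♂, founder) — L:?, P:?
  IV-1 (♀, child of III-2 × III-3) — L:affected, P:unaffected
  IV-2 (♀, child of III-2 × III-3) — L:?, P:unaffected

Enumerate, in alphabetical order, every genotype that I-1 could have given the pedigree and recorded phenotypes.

L/I-1 ? ·: Ll|ll
L/I-2 ? ·: Ll|ll
L/II-1 aff I-1×I-2: ll
L/II-2 un ·: Ll
L/III-1 ? II-1×II-2: Ll|ll
L/III-2 aff II-1×II-2: ll
L/III-3 ? ·: Ll|ll
L/IV-1 aff III-2×III-3: ll
L/IV-2 ? III-2×III-3: Ll|ll
⇒ L over [I-1,I-2,II-1,II-2,III-1,III-2,III-3,IV-1,IV-2]: 24 consistent
P/I-1 un ·: PP|Pp
P/I-2 un ·: PP|Pp
P/II-1 un I-1×I-2: PP|Pp
P/II-2 un ·: PP|Pp
P/III-1 ? II-1×II-2: PP|Pp|pp
P/III-2 ? II-1×II-2: PP|Pp|pp
P/III-3 ? ·: PP|Pp|pp
P/IV-1 un III-2×III-3: PP|Pp
P/IV-2 un III-2×III-3: PP|Pp
⇒ P over [I-1,I-2,II-1,II-2,III-1,III-2,III-3,IV-1,IV-2]: 387 consistent

I-1 ∈ {Ll PP, Ll Pp, ll PP, ll Pp}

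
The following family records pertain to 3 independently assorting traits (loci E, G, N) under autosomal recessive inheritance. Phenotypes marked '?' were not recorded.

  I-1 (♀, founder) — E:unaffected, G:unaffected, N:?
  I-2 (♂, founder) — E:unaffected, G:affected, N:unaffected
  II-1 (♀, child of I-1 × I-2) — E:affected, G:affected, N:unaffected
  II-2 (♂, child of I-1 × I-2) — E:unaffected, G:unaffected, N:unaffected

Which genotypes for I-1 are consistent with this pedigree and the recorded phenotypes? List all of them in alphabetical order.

I-1 ∈ {Ee Gg NN, Ee Gg Nn, Ee Gg nn}

E/I-1 un ·: Ee
E/I-2 un ·: Ee
E/II-1 aff I-1×I-2: ee
E/II-2 un I-1×I-2: EE|Ee
⇒ E over [I-1,I-2,II-1,II-2]: 2 consistent
G/I-1 un ·: Gg
G/I-2 aff ·: gg
G/II-1 aff I-1×I-2: gg
G/II-2 un I-1×I-2: Gg
⇒ G over [I-1,I-2,II-1,II-2]: 1 consistent
N/I-1 ? ·: NN|Nn|nn
N/I-2 un ·: NN|Nn
N/II-1 un I-1×I-2: NN|Nn
N/II-2 un I-1×I-2: NN|Nn
⇒ N over [I-1,I-2,II-1,II-2]: 15 consistent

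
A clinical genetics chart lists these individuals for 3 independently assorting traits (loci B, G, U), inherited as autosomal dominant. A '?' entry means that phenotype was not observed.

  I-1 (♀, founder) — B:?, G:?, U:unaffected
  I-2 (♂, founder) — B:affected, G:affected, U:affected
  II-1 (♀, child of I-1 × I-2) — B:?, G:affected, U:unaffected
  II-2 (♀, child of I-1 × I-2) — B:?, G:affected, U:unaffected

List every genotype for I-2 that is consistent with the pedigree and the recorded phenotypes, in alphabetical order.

B/I-1 ? ·: bb|Bb|BB
B/I-2 aff ·: Bb|BB
B/II-1 ? I-1×I-2: bb|Bb|BB
B/II-2 ? I-1×I-2: bb|Bb|BB
⇒ B over [I-1,I-2,II-1,II-2]: 23 consistent
G/I-1 ? ·: gg|Gg|GG
G/I-2 aff ·: Gg|GG
G/II-1 aff I-1×I-2: Gg|GG
G/II-2 aff I-1×I-2: Gg|GG
⇒ G over [I-1,I-2,II-1,II-2]: 15 consistent
U/I-1 un ·: uu
U/I-2 aff ·: Uu
U/II-1 un I-1×I-2: uu
U/II-2 un I-1×I-2: uu
⇒ U over [I-1,I-2,II-1,II-2]: 1 consistent

I-2 ∈ {BB GG Uu, BB Gg Uu, Bb GG Uu, Bb Gg Uu}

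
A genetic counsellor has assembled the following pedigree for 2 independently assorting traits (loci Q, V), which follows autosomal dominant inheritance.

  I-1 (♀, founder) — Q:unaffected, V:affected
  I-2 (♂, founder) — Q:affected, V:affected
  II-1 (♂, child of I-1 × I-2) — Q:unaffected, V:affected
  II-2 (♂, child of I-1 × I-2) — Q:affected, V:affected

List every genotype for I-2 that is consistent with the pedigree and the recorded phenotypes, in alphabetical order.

I-2 ∈ {Qq VV, Qq Vv}

Q/I-1 un ·: qq
Q/I-2 aff ·: Qq
Q/II-1 un I-1×I-2: qq
Q/II-2 aff I-1×I-2: Qq
⇒ Q over [I-1,I-2,II-1,II-2]: 1 consistent
V/I-1 aff ·: Vv|VV
V/I-2 aff ·: Vv|VV
V/II-1 aff I-1×I-2: Vv|VV
V/II-2 aff I-1×I-2: Vv|VV
⇒ V over [I-1,I-2,II-1,II-2]: 13 consistent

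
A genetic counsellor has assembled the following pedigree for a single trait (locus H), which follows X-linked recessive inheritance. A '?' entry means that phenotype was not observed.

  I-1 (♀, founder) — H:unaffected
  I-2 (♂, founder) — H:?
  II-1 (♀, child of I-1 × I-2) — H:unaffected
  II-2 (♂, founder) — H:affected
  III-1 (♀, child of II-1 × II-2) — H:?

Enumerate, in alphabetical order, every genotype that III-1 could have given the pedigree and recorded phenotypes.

H/I-1 un ·: X^HX^H|X^HX^h
H/I-2 ? ·: X^HY|X^hY
H/II-1 un I-1×I-2: X^HX^H|X^HX^h
H/II-2 aff ·: X^hY
H/III-1 ? II-1×II-2: X^HX^h|X^hX^h
⇒ H over [I-1,I-2,II-1,II-2,III-1]: 8 consistent

III-1 ∈ {X^HX^h, X^hX^h}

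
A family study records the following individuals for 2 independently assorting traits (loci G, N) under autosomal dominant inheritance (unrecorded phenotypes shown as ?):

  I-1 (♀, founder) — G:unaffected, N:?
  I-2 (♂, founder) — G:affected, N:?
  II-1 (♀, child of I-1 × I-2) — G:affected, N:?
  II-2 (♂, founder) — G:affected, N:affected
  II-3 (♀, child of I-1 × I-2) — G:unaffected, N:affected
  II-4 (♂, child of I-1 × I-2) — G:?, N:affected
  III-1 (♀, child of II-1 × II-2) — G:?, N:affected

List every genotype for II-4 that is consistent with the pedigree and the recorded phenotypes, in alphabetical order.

G/I-1 un ·: gg
G/I-2 aff ·: Gg
G/II-1 aff I-1×I-2: Gg
G/II-2 aff ·: Gg|GG
G/II-3 un I-1×I-2: gg
G/II-4 ? I-1×I-2: gg|Gg
G/III-1 ? II-1×II-2: gg|Gg|GG
⇒ G over [I-1,I-2,II-1,II-2,II-3,II-4,III-1]: 10 consistent
N/I-1 ? ·: nn|Nn|NN
N/I-2 ? ·: nn|Nn|NN
N/II-1 ? I-1×I-2: nn|Nn|NN
N/II-2 aff ·: Nn|NN
N/II-3 aff I-1×I-2: Nn|NN
N/II-4 aff I-1×I-2: Nn|NN
N/III-1 aff II-1×II-2: Nn|NN
⇒ N over [I-1,I-2,II-1,II-2,II-3,II-4,III-1]: 115 consistent

II-4 ∈ {Gg NN, Gg Nn, gg NN, gg Nn}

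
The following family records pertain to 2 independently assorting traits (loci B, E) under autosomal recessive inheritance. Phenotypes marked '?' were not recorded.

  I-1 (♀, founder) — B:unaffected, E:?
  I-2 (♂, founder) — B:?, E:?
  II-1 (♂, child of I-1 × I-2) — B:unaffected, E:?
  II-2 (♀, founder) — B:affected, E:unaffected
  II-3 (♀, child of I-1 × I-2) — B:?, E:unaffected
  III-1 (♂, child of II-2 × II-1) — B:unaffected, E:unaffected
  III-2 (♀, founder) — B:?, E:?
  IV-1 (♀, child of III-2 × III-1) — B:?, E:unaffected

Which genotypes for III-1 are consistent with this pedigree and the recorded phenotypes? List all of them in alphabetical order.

III-1 ∈ {Bb EE, Bb Ee}

B/I-1 un ·: BB|Bb
B/I-2 ? ·: BB|Bb|bb
B/II-1 un I-1×I-2: BB|Bb
B/II-2 aff ·: bb
B/II-3 ? I-1×I-2: BB|Bb|bb
B/III-1 un II-2×II-1: Bb
B/III-2 ? ·: BB|Bb|bb
B/IV-1 ? III-2×III-1: BB|Bb|bb
⇒ B over [I-1,I-2,II-1,II-2,II-3,III-1,III-2,IV-1]: 126 consistent
E/I-1 ? ·: EE|Ee|ee
E/I-2 ? ·: EE|Ee|ee
E/II-1 ? I-1×I-2: EE|Ee|ee
E/II-2 un ·: EE|Ee
E/II-3 un I-1×I-2: EE|Ee
E/III-1 un II-2×II-1: EE|Ee
E/III-2 ? ·: EE|Ee|ee
E/IV-1 un III-2×III-1: EE|Ee
⇒ E over [I-1,I-2,II-1,II-2,II-3,III-1,III-2,IV-1]: 311 consistent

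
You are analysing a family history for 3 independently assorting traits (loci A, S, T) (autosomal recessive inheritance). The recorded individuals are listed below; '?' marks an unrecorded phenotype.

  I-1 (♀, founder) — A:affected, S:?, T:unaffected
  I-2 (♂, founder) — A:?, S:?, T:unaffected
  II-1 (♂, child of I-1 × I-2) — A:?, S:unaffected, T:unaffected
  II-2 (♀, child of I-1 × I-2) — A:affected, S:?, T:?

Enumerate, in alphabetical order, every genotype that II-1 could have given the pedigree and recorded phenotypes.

A/I-1 aff ·: aa
A/I-2 ? ·: Aa|aa
A/II-1 ? I-1×I-2: Aa|aa
A/II-2 aff I-1×I-2: aa
⇒ A over [I-1,I-2,II-1,II-2]: 3 consistent
S/I-1 ? ·: SS|Ss|ss
S/I-2 ? ·: SS|Ss|ss
S/II-1 un I-1×I-2: SS|Ss
S/II-2 ? I-1×I-2: SS|Ss|ss
⇒ S over [I-1,I-2,II-1,II-2]: 21 consistent
T/I-1 un ·: TT|Tt
T/I-2 un ·: TT|Tt
T/II-1 un I-1×I-2: TT|Tt
T/II-2 ? I-1×I-2: TT|Tt|tt
⇒ T over [I-1,I-2,II-1,II-2]: 15 consistent

II-1 ∈ {Aa SS TT, Aa SS Tt, Aa Ss TT, Aa Ss Tt, aa SS TT, aa SS Tt, aa Ss TT, aa Ss Tt}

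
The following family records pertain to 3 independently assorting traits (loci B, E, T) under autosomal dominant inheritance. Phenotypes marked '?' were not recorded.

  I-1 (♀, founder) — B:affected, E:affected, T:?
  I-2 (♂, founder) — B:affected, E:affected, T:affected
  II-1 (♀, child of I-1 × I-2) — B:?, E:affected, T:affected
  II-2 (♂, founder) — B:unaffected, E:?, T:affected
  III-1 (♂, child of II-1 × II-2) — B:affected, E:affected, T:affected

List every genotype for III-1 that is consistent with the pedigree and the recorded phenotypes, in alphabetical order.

B/I-1 aff ·: Bb|BB
B/I-2 aff ·: Bb|BB
B/II-1 ? I-1×I-2: Bb|BB
B/II-2 un ·: bb
B/III-1 aff II-1×II-2: Bb
⇒ B over [I-1,I-2,II-1,II-2,III-1]: 7 consistent
E/I-1 aff ·: Ee|EE
E/I-2 aff ·: Ee|EE
E/II-1 aff I-1×I-2: Ee|EE
E/II-2 ? ·: ee|Ee|EE
E/III-1 aff II-1×II-2: Ee|EE
⇒ E over [I-1,I-2,II-1,II-2,III-1]: 31 consistent
T/I-1 ? ·: tt|Tt|TT
T/I-2 aff ·: Tt|TT
T/II-1 aff I-1×I-2: Tt|TT
T/II-2 aff ·: Tt|TT
T/III-1 aff II-1×II-2: Tt|TT
⇒ T over [I-1,I-2,II-1,II-2,III-1]: 32 consistent

III-1 ∈ {Bb EE TT, Bb EE Tt, Bb Ee TT, Bb Ee Tt}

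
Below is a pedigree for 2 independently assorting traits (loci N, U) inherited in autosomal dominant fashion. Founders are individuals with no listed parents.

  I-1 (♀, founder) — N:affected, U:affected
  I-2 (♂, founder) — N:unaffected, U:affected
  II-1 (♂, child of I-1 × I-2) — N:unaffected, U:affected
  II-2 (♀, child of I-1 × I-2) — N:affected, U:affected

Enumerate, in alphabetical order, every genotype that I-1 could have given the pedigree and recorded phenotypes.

N/I-1 aff ·: Nn
N/I-2 un ·: nn
N/II-1 un I-1×I-2: nn
N/II-2 aff I-1×I-2: Nn
⇒ N over [I-1,I-2,II-1,II-2]: 1 consistent
U/I-1 aff ·: Uu|UU
U/I-2 aff ·: Uu|UU
U/II-1 aff I-1×I-2: Uu|UU
U/II-2 aff I-1×I-2: Uu|UU
⇒ U over [I-1,I-2,II-1,II-2]: 13 consistent

I-1 ∈ {Nn UU, Nn Uu}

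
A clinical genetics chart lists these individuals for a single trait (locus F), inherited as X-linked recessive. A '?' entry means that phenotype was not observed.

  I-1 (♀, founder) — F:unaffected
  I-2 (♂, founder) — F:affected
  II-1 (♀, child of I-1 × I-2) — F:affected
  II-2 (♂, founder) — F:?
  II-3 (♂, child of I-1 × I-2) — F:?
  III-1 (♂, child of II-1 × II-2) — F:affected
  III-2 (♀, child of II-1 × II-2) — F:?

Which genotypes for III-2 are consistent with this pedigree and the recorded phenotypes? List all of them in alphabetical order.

F/I-1 un ·: X^FX^f
F/I-2 aff ·: X^fY
F/II-1 aff I-1×I-2: X^fX^f
F/II-2 ? ·: X^FY|X^fY
F/II-3 ? I-1×I-2: X^FY|X^fY
F/III-1 aff II-1×II-2: X^fY
F/III-2 ? II-1×II-2: X^FX^f|X^fX^f
⇒ F over [I-1,I-2,II-1,II-2,II-3,III-1,III-2]: 4 consistent

III-2 ∈ {X^FX^f, X^fX^f}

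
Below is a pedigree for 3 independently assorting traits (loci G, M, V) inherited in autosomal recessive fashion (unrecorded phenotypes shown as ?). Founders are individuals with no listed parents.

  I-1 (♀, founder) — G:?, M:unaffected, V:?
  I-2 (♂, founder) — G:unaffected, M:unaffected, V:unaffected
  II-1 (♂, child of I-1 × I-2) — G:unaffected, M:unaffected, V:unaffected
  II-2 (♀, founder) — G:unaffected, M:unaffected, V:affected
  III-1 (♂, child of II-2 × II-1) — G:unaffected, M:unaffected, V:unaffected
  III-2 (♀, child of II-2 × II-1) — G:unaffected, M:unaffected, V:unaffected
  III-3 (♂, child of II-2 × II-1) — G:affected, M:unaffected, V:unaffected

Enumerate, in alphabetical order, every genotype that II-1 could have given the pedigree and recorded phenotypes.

G/I-1 ? ·: GG|Gg|gg
G/I-2 un ·: GG|Gg
G/II-1 un I-1×I-2: Gg
G/II-2 un ·: Gg
G/III-1 un II-2×II-1: GG|Gg
G/III-2 un II-2×II-1: GG|Gg
G/III-3 aff II-2×II-1: gg
⇒ G over [I-1,I-2,II-1,II-2,III-1,III-2,III-3]: 20 consistent
M/I-1 un ·: MM|Mm
M/I-2 un ·: MM|Mm
M/II-1 un I-1×I-2: MM|Mm
M/II-2 un ·: MM|Mm
M/III-1 un II-2×II-1: MM|Mm
M/III-2 un II-2×II-1: MM|Mm
M/III-3 un II-2×II-1: MM|Mm
⇒ M over [I-1,I-2,II-1,II-2,III-1,III-2,III-3]: 84 consistent
V/I-1 ? ·: VV|Vv|vv
V/I-2 un ·: VV|Vv
V/II-1 un I-1×I-2: VV|Vv
V/II-2 aff ·: vv
V/III-1 un II-2×II-1: Vv
V/III-2 un II-2×II-1: Vv
V/III-3 un II-2×II-1: Vv
⇒ V over [I-1,I-2,II-1,II-2,III-1,III-2,III-3]: 9 consistent

II-1 ∈ {Gg MM VV, Gg MM Vv, Gg Mm VV, Gg Mm Vv}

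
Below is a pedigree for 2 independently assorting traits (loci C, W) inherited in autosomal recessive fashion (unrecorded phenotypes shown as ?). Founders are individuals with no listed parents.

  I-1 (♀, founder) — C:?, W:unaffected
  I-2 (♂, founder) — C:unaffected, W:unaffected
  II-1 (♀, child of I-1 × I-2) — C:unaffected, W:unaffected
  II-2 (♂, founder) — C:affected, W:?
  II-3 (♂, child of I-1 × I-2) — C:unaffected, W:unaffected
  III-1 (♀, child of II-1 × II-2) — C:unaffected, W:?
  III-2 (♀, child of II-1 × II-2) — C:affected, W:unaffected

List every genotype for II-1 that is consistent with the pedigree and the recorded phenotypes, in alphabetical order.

C/I-1 ? ·: CC|Cc|cc
C/I-2 un ·: CC|Cc
C/II-1 un I-1×I-2: Cc
C/II-2 aff ·: cc
C/II-3 un I-1×I-2: CC|Cc
C/III-1 un II-1×II-2: Cc
C/III-2 aff II-1×II-2: cc
⇒ C over [I-1,I-2,II-1,II-2,II-3,III-1,III-2]: 8 consistent
W/I-1 un ·: WW|Ww
W/I-2 un ·: WW|Ww
W/II-1 un I-1×I-2: WW|Ww
W/II-2 ? ·: WW|Ww|ww
W/II-3 un I-1×I-2: WW|Ww
W/III-1 ? II-1×II-2: WW|Ww|ww
W/III-2 un II-1×II-2: WW|Ww
⇒ W over [I-1,I-2,II-1,II-2,II-3,III-1,III-2]: 114 consistent

II-1 ∈ {Cc WW, Cc Ww}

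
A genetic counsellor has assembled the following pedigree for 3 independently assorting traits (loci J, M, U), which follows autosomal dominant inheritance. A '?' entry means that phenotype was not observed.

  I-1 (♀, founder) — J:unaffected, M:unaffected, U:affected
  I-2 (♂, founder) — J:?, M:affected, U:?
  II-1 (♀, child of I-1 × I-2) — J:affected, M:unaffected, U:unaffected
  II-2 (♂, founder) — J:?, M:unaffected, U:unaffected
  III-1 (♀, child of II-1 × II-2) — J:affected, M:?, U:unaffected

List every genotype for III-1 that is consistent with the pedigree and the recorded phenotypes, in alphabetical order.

J/I-1 un ·: jj
J/I-2 ? ·: Jj|JJ
J/II-1 aff I-1×I-2: Jj
J/II-2 ? ·: jj|Jj|JJ
J/III-1 aff II-1×II-2: Jj|JJ
⇒ J over [I-1,I-2,II-1,II-2,III-1]: 10 consistent
M/I-1 un ·: mm
M/I-2 aff ·: Mm
M/II-1 un I-1×I-2: mm
M/II-2 un ·: mm
M/III-1 ? II-1×II-2: mm
⇒ M over [I-1,I-2,II-1,II-2,III-1]: 1 consistent
U/I-1 aff ·: Uu
U/I-2 ? ·: uu|Uu
U/II-1 un I-1×I-2: uu
U/II-2 un ·: uu
U/III-1 un II-1×II-2: uu
⇒ U over [I-1,I-2,II-1,II-2,III-1]: 2 consistent

III-1 ∈ {JJ mm uu, Jj mm uu}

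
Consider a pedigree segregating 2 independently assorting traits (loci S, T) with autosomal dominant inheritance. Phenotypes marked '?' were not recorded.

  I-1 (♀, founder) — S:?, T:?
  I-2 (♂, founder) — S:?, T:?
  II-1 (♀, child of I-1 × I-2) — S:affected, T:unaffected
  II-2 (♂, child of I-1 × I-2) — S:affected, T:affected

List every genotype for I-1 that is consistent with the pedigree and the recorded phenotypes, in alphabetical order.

I-1 ∈ {SS Tt, SS tt, Ss Tt, Ss tt, ss Tt, ss tt}

S/I-1 ? ·: ss|Ss|SS
S/I-2 ? ·: ss|Ss|SS
S/II-1 aff I-1×I-2: Ss|SS
S/II-2 aff I-1×I-2: Ss|SS
⇒ S over [I-1,I-2,II-1,II-2]: 17 consistent
T/I-1 ? ·: tt|Tt
T/I-2 ? ·: tt|Tt
T/II-1 un I-1×I-2: tt
T/II-2 aff I-1×I-2: Tt|TT
⇒ T over [I-1,I-2,II-1,II-2]: 4 consistent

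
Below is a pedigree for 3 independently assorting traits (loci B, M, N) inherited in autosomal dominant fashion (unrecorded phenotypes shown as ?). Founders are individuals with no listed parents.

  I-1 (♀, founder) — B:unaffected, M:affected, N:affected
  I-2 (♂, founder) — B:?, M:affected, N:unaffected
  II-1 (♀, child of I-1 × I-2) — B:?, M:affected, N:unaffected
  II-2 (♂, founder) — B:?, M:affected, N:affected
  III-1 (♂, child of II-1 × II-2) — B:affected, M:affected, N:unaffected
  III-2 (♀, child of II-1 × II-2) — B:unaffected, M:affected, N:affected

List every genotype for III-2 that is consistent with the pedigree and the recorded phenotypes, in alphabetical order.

III-2 ∈ {bb MM Nn, bb Mm Nn}

B/I-1 un ·: bb
B/I-2 ? ·: bb|Bb|BB
B/II-1 ? I-1×I-2: bb|Bb
B/II-2 ? ·: bb|Bb
B/III-1 aff II-1×II-2: Bb|BB
B/III-2 un II-1×II-2: bb
⇒ B over [I-1,I-2,II-1,II-2,III-1,III-2]: 8 consistent
M/I-1 aff ·: Mm|MM
M/I-2 aff ·: Mm|MM
M/II-1 aff I-1×I-2: Mm|MM
M/II-2 aff ·: Mm|MM
M/III-1 aff II-1×II-2: Mm|MM
M/III-2 aff II-1×II-2: Mm|MM
⇒ M over [I-1,I-2,II-1,II-2,III-1,III-2]: 44 consistent
N/I-1 aff ·: Nn
N/I-2 un ·: nn
N/II-1 un I-1×I-2: nn
N/II-2 aff ·: Nn
N/III-1 un II-1×II-2: nn
N/III-2 aff II-1×II-2: Nn
⇒ N over [I-1,I-2,II-1,II-2,III-1,III-2]: 1 consistent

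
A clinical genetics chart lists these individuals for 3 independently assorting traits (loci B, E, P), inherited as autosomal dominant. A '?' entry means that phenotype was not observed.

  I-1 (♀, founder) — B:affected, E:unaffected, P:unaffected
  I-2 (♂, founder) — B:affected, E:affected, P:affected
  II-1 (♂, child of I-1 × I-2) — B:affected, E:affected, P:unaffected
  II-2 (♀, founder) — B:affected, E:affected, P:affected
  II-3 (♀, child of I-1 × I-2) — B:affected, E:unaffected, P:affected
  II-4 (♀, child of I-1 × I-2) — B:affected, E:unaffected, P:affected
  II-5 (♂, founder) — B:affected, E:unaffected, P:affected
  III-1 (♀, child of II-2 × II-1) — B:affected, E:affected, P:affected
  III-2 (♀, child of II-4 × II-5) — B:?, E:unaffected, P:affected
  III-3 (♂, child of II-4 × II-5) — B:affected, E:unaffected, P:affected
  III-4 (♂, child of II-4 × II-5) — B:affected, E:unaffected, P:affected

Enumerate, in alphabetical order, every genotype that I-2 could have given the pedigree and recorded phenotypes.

B/I-1 aff ·: Bb|BB
B/I-2 aff ·: Bb|BB
B/II-1 aff I-1×I-2: Bb|BB
B/II-2 aff ·: Bb|BB
B/II-3 aff I-1×I-2: Bb|BB
B/II-4 aff I-1×I-2: Bb|BB
B/II-5 aff ·: Bb|BB
B/III-1 aff II-2×II-1: Bb|BB
B/III-2 ? II-4×II-5: bb|Bb|BB
B/III-3 aff II-4×II-5: Bb|BB
B/III-4 aff II-4×II-5: Bb|BB
⇒ B over [I-1,I-2,II-1,II-2,II-3,II-4,II-5,III-1,III-2,III-3,III-4]: 1245 consistent
E/I-1 un ·: ee
E/I-2 aff ·: Ee
E/II-1 aff I-1×I-2: Ee
E/II-2 aff ·: Ee|EE
E/II-3 un I-1×I-2: ee
E/II-4 un I-1×I-2: ee
E/II-5 un ·: ee
E/III-1 aff II-2×II-1: Ee|EE
E/III-2 un II-4×II-5: ee
E/III-3 un II-4×II-5: ee
E/III-4 un II-4×II-5: ee
⇒ E over [I-1,I-2,II-1,II-2,II-3,II-4,II-5,III-1,III-2,III-3,III-4]: 4 consistent
P/I-1 un ·: pp
P/I-2 aff ·: Pp
P/II-1 un I-1×I-2: pp
P/II-2 aff ·: Pp|PP
P/II-3 aff I-1×I-2: Pp
P/II-4 aff I-1×I-2: Pp
P/II-5 aff ·: Pp|PP
P/III-1 aff II-2×II-1: Pp
P/III-2 aff II-4×II-5: Pp|PP
P/III-3 aff II-4×II-5: Pp|PP
P/III-4 aff II-4×II-5: Pp|PP
⇒ P over [I-1,I-2,II-1,II-2,II-3,II-4,II-5,III-1,III-2,III-3,III-4]: 32 consistent

I-2 ∈ {BB Ee Pp, Bb Ee Pp}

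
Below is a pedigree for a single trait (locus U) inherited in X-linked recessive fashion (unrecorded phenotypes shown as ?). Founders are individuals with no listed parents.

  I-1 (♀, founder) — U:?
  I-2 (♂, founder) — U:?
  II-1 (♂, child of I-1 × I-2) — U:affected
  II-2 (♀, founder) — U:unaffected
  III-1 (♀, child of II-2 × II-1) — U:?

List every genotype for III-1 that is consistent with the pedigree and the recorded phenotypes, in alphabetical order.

U/I-1 ? ·: X^UX^u|X^uX^u
U/I-2 ? ·: X^UY|X^uY
U/II-1 aff I-1×I-2: X^uY
U/II-2 un ·: X^UX^U|X^UX^u
U/III-1 ? II-2×II-1: X^UX^u|X^uX^u
⇒ U over [I-1,I-2,II-1,II-2,III-1]: 12 consistent

III-1 ∈ {X^UX^u, X^uX^u}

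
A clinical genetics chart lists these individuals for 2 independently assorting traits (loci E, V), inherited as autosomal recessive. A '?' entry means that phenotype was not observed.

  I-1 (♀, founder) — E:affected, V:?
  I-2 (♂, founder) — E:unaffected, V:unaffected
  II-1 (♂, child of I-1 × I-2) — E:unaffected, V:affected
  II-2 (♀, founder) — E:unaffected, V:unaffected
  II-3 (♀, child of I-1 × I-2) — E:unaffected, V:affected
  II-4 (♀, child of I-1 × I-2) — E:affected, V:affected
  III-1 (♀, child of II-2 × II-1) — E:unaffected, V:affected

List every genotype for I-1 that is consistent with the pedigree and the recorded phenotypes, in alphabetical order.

I-1 ∈ {ee Vv, ee vv}

E/I-1 aff ·: ee
E/I-2 un ·: Ee
E/II-1 un I-1×I-2: Ee
E/II-2 un ·: EE|Ee
E/II-3 un I-1×I-2: Ee
E/II-4 aff I-1×I-2: ee
E/III-1 un II-2×II-1: EE|Ee
⇒ E over [I-1,I-2,II-1,II-2,II-3,II-4,III-1]: 4 consistent
V/I-1 ? ·: Vv|vv
V/I-2 un ·: Vv
V/II-1 aff I-1×I-2: vv
V/II-2 un ·: Vv
V/II-3 aff I-1×I-2: vv
V/II-4 aff I-1×I-2: vv
V/III-1 aff II-2×II-1: vv
⇒ V over [I-1,I-2,II-1,II-2,II-3,II-4,III-1]: 2 consistent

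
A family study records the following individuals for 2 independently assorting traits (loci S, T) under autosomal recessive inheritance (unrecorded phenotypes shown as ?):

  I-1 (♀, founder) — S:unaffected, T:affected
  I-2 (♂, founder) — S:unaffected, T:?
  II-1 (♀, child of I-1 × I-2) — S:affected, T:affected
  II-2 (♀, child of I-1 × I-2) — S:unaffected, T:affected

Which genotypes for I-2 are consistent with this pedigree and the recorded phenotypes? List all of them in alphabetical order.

I-2 ∈ {Ss Tt, Ss tt}

S/I-1 un ·: Ss
S/I-2 un ·: Ss
S/II-1 aff I-1×I-2: ss
S/II-2 un I-1×I-2: SS|Ss
⇒ S over [I-1,I-2,II-1,II-2]: 2 consistent
T/I-1 aff ·: tt
T/I-2 ? ·: Tt|tt
T/II-1 aff I-1×I-2: tt
T/II-2 aff I-1×I-2: tt
⇒ T over [I-1,I-2,II-1,II-2]: 2 consistent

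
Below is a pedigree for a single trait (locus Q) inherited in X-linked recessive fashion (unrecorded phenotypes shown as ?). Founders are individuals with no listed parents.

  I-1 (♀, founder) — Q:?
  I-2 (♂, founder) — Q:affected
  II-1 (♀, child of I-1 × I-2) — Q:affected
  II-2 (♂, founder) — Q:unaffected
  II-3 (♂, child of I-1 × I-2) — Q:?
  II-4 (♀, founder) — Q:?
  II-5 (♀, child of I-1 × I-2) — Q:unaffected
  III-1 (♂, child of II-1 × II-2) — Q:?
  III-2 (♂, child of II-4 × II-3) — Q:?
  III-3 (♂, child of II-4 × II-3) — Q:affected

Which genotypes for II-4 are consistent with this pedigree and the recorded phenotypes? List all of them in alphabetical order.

II-4 ∈ {X^QX^q, X^qX^q}

Q/I-1 ? ·: X^QX^q
Q/I-2 aff ·: X^qY
Q/II-1 aff I-1×I-2: X^qX^q
Q/II-2 un ·: X^QY
Q/II-3 ? I-1×I-2: X^QY|X^qY
Q/II-4 ? ·: X^QX^q|X^qX^q
Q/II-5 un I-1×I-2: X^QX^q
Q/III-1 ? II-1×II-2: X^qY
Q/III-2 ? II-4×II-3: X^QY|X^qY
Q/III-3 aff II-4×II-3: X^qY
⇒ Q over [I-1,I-2,II-1,II-2,II-3,II-4,II-5,III-1,III-2,III-3]: 6 consistent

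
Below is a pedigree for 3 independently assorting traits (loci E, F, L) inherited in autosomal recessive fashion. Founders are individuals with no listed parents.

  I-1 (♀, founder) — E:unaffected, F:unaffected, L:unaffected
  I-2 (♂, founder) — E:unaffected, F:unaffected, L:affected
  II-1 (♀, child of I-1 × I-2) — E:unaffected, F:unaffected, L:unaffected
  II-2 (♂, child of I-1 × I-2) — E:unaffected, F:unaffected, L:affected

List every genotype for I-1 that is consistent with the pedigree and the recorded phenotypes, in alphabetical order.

E/I-1 un ·: EE|Ee
E/I-2 un ·: EE|Ee
E/II-1 un I-1×I-2: EE|Ee
E/II-2 un I-1×I-2: EE|Ee
⇒ E over [I-1,I-2,II-1,II-2]: 13 consistent
F/I-1 un ·: FF|Ff
F/I-2 un ·: FF|Ff
F/II-1 un I-1×I-2: FF|Ff
F/II-2 un I-1×I-2: FF|Ff
⇒ F over [I-1,I-2,II-1,II-2]: 13 consistent
L/I-1 un ·: Ll
L/I-2 aff ·: ll
L/II-1 un I-1×I-2: Ll
L/II-2 aff I-1×I-2: ll
⇒ L over [I-1,I-2,II-1,II-2]: 1 consistent

I-1 ∈ {EE FF Ll, EE Ff Ll, Ee FF Ll, Ee Ff Ll}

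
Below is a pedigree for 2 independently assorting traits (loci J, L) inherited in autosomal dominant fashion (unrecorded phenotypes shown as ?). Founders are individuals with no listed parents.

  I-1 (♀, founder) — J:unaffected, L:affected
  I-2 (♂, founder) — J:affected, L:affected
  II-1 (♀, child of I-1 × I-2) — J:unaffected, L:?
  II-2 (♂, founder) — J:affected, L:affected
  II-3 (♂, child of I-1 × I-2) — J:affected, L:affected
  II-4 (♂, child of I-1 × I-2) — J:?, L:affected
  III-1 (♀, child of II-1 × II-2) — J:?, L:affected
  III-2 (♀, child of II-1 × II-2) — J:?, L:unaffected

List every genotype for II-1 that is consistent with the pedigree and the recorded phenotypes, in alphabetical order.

J/I-1 un ·: jj
J/I-2 aff ·: Jj
J/II-1 un I-1×I-2: jj
J/II-2 aff ·: Jj|JJ
J/II-3 aff I-1×I-2: Jj
J/II-4 ? I-1×I-2: jj|Jj
J/III-1 ? II-1×II-2: jj|Jj
J/III-2 ? II-1×II-2: jj|Jj
⇒ J over [I-1,I-2,II-1,II-2,II-3,II-4,III-1,III-2]: 10 consistent
L/I-1 aff ·: Ll|LL
L/I-2 aff ·: Ll|LL
L/II-1 ? I-1×I-2: ll|Ll
L/II-2 aff ·: Ll
L/II-3 aff I-1×I-2: Ll|LL
L/II-4 aff I-1×I-2: Ll|LL
L/III-1 aff II-1×II-2: Ll|LL
L/III-2 un II-1×II-2: ll
⇒ L over [I-1,I-2,II-1,II-2,II-3,II-4,III-1,III-2]: 28 consistent

II-1 ∈ {jj Ll, jj ll}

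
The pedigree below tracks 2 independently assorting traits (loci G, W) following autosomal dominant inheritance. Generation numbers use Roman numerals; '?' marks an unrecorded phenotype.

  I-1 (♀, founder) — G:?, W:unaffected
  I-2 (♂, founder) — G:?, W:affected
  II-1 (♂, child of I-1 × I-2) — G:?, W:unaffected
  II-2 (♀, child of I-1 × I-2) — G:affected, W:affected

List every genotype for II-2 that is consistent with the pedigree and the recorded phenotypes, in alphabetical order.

II-2 ∈ {GG Ww, Gg Ww}

G/I-1 ? ·: gg|Gg|GG
G/I-2 ? ·: gg|Gg|GG
G/II-1 ? I-1×I-2: gg|Gg|GG
G/II-2 aff I-1×I-2: Gg|GG
⇒ G over [I-1,I-2,II-1,II-2]: 21 consistent
W/I-1 un ·: ww
W/I-2 aff ·: Ww
W/II-1 un I-1×I-2: ww
W/II-2 aff I-1×I-2: Ww
⇒ W over [I-1,I-2,II-1,II-2]: 1 consistent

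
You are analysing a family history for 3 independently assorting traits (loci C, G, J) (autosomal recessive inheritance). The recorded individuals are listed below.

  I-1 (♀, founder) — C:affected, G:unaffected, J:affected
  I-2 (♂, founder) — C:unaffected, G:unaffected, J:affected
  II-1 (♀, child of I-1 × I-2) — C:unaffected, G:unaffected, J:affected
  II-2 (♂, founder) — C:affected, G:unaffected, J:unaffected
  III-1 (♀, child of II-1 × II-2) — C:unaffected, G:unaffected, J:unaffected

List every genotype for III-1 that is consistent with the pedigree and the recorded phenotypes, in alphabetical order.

C/I-1 aff ·: cc
C/I-2 un ·: CC|Cc
C/II-1 un I-1×I-2: Cc
C/II-2 aff ·: cc
C/III-1 un II-1×II-2: Cc
⇒ C over [I-1,I-2,II-1,II-2,III-1]: 2 consistent
G/I-1 un ·: GG|Gg
G/I-2 un ·: GG|Gg
G/II-1 un I-1×I-2: GG|Gg
G/II-2 un ·: GG|Gg
G/III-1 un II-1×II-2: GG|Gg
⇒ G over [I-1,I-2,II-1,II-2,III-1]: 24 consistent
J/I-1 aff ·: jj
J/I-2 aff ·: jj
J/II-1 aff I-1×I-2: jj
J/II-2 un ·: JJ|Jj
J/III-1 un II-1×II-2: Jj
⇒ J over [I-1,I-2,II-1,II-2,III-1]: 2 consistent

III-1 ∈ {Cc GG Jj, Cc Gg Jj}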